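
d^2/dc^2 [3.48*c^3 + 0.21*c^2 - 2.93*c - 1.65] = 20.88*c + 0.42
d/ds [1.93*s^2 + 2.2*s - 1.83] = 3.86*s + 2.2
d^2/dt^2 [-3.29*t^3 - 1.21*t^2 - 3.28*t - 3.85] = -19.74*t - 2.42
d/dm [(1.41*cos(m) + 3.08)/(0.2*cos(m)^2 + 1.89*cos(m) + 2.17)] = (0.282*cos(m)^2 + 1.232*cos(m) + 2.7615)*sin(m)/(0.04*cos(m)^4 + 0.756*cos(m)^3 + 4.4401*cos(m)^2 + 8.2026*cos(m) + 4.7089)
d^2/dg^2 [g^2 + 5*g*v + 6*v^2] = 2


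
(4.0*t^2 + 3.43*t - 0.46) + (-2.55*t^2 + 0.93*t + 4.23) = 1.45*t^2 + 4.36*t + 3.77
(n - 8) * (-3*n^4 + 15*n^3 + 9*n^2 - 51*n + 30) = -3*n^5 + 39*n^4 - 111*n^3 - 123*n^2 + 438*n - 240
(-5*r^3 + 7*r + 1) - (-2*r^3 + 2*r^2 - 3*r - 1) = -3*r^3 - 2*r^2 + 10*r + 2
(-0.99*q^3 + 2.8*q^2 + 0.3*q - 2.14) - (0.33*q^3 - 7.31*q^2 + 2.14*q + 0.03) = -1.32*q^3 + 10.11*q^2 - 1.84*q - 2.17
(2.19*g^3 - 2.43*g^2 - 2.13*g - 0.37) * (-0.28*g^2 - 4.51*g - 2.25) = -0.6132*g^5 - 9.1965*g^4 + 6.6282*g^3 + 15.1774*g^2 + 6.4612*g + 0.8325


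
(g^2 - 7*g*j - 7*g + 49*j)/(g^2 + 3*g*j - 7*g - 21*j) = (g - 7*j)/(g + 3*j)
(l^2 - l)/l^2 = (l - 1)/l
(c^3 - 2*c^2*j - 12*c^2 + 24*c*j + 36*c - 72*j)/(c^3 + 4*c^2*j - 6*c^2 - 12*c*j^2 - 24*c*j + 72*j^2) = (c - 6)/(c + 6*j)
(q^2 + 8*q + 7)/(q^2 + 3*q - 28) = (q + 1)/(q - 4)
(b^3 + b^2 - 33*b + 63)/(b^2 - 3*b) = b + 4 - 21/b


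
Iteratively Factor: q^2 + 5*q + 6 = (q + 2)*(q + 3)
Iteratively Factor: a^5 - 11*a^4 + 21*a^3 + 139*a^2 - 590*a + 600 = (a - 5)*(a^4 - 6*a^3 - 9*a^2 + 94*a - 120) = (a - 5)*(a - 3)*(a^3 - 3*a^2 - 18*a + 40) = (a - 5)^2*(a - 3)*(a^2 + 2*a - 8) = (a - 5)^2*(a - 3)*(a + 4)*(a - 2)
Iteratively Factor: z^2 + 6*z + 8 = (z + 4)*(z + 2)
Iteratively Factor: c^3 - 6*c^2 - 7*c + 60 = (c + 3)*(c^2 - 9*c + 20) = (c - 5)*(c + 3)*(c - 4)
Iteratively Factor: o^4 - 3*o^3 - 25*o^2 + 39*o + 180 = (o - 4)*(o^3 + o^2 - 21*o - 45) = (o - 4)*(o + 3)*(o^2 - 2*o - 15) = (o - 5)*(o - 4)*(o + 3)*(o + 3)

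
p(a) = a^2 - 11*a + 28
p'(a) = 2*a - 11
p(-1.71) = 49.73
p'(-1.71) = -14.42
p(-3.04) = 70.68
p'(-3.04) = -17.08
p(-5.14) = 110.96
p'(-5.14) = -21.28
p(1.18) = 16.41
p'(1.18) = -8.64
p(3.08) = 3.61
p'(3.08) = -4.84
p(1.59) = 13.04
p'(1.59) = -7.82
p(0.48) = 22.95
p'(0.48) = -10.04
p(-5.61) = 121.18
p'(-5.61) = -22.22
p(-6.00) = 130.00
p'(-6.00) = -23.00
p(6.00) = -2.00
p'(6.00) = 1.00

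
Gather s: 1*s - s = 0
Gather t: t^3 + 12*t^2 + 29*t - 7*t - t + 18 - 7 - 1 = t^3 + 12*t^2 + 21*t + 10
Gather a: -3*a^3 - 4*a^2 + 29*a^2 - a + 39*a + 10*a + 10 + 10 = -3*a^3 + 25*a^2 + 48*a + 20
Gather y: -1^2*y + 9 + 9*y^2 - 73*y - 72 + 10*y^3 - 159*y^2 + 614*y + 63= 10*y^3 - 150*y^2 + 540*y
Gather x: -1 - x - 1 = -x - 2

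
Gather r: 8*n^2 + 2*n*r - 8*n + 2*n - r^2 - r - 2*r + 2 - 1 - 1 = 8*n^2 - 6*n - r^2 + r*(2*n - 3)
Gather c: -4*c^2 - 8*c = -4*c^2 - 8*c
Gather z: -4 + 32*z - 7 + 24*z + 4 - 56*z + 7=0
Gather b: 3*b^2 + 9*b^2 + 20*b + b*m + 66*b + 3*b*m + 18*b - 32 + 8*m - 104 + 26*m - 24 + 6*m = 12*b^2 + b*(4*m + 104) + 40*m - 160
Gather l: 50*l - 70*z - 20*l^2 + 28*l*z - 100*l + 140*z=-20*l^2 + l*(28*z - 50) + 70*z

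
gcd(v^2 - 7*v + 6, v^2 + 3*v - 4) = v - 1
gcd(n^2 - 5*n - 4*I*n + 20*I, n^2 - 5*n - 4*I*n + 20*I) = n^2 + n*(-5 - 4*I) + 20*I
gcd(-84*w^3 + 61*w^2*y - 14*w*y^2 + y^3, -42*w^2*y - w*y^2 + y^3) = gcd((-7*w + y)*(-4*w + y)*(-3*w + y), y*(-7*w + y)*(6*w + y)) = -7*w + y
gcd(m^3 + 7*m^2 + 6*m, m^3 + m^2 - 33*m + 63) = 1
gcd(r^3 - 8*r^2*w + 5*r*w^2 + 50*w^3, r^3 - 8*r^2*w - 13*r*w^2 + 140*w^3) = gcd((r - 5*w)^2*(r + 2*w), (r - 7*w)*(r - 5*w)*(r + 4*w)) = r - 5*w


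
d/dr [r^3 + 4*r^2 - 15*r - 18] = 3*r^2 + 8*r - 15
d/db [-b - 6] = -1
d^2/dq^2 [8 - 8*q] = 0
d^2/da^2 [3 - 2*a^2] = -4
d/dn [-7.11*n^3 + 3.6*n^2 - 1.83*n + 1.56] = -21.33*n^2 + 7.2*n - 1.83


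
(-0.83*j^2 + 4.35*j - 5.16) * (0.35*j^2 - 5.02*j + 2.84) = -0.2905*j^4 + 5.6891*j^3 - 26.0002*j^2 + 38.2572*j - 14.6544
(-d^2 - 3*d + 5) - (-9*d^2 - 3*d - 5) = 8*d^2 + 10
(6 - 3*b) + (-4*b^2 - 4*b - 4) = -4*b^2 - 7*b + 2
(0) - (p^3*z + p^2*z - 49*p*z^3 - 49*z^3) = -p^3*z - p^2*z + 49*p*z^3 + 49*z^3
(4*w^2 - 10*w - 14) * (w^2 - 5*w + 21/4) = 4*w^4 - 30*w^3 + 57*w^2 + 35*w/2 - 147/2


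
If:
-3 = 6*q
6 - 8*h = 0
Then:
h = 3/4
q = -1/2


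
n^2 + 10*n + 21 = (n + 3)*(n + 7)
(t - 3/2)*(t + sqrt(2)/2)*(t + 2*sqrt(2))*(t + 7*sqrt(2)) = t^4 - 3*t^3/2 + 19*sqrt(2)*t^3/2 - 57*sqrt(2)*t^2/4 + 37*t^2 - 111*t/2 + 14*sqrt(2)*t - 21*sqrt(2)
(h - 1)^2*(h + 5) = h^3 + 3*h^2 - 9*h + 5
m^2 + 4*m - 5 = (m - 1)*(m + 5)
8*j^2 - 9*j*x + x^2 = (-8*j + x)*(-j + x)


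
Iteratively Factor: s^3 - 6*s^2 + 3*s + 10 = (s - 5)*(s^2 - s - 2) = (s - 5)*(s + 1)*(s - 2)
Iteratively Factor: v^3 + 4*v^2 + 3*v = (v + 1)*(v^2 + 3*v) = v*(v + 1)*(v + 3)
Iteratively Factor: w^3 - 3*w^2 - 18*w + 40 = (w - 5)*(w^2 + 2*w - 8) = (w - 5)*(w + 4)*(w - 2)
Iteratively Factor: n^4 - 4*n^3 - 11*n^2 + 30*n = (n + 3)*(n^3 - 7*n^2 + 10*n) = (n - 2)*(n + 3)*(n^2 - 5*n) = n*(n - 2)*(n + 3)*(n - 5)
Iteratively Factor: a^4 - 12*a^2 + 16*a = (a)*(a^3 - 12*a + 16) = a*(a + 4)*(a^2 - 4*a + 4) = a*(a - 2)*(a + 4)*(a - 2)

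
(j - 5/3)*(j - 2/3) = j^2 - 7*j/3 + 10/9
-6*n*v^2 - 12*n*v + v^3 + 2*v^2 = v*(-6*n + v)*(v + 2)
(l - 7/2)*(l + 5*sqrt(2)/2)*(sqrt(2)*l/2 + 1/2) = sqrt(2)*l^3/2 - 7*sqrt(2)*l^2/4 + 3*l^2 - 21*l/2 + 5*sqrt(2)*l/4 - 35*sqrt(2)/8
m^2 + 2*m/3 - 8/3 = (m - 4/3)*(m + 2)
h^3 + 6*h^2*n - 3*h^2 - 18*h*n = h*(h - 3)*(h + 6*n)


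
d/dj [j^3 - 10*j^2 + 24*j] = 3*j^2 - 20*j + 24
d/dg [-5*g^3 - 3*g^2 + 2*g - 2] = -15*g^2 - 6*g + 2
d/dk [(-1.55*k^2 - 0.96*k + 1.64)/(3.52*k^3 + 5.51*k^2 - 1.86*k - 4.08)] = (5.456*k^4 + 6.7584*k^3 - 9.1458*k^2 - 5.42479999999999*k + 6.9672)/(12.3904*k^6 + 38.7904*k^5 + 17.2657*k^4 - 49.2204*k^3 - 41.502*k^2 + 15.1776*k + 16.6464)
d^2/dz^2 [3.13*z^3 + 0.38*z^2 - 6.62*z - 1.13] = 18.78*z + 0.76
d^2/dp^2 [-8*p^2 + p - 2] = -16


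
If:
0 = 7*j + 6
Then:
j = -6/7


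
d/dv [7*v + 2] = 7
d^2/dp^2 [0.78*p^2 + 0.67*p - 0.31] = 1.56000000000000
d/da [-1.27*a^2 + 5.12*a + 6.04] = 5.12 - 2.54*a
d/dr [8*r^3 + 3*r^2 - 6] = 6*r*(4*r + 1)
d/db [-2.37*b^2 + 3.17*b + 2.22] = 3.17 - 4.74*b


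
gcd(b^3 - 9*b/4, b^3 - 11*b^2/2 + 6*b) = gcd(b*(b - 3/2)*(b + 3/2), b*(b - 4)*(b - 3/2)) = b^2 - 3*b/2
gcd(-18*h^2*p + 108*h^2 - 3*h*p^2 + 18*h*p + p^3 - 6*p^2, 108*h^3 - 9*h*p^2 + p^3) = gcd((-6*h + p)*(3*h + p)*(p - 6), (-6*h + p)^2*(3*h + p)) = -18*h^2 - 3*h*p + p^2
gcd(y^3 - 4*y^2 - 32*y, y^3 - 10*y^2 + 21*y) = y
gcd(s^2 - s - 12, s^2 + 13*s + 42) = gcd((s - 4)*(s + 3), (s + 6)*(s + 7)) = 1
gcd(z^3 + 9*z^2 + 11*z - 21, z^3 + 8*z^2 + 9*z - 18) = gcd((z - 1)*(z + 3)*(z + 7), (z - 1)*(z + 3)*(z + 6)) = z^2 + 2*z - 3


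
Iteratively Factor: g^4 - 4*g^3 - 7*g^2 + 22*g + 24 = (g + 2)*(g^3 - 6*g^2 + 5*g + 12) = (g - 3)*(g + 2)*(g^2 - 3*g - 4) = (g - 4)*(g - 3)*(g + 2)*(g + 1)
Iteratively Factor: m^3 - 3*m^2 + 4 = (m - 2)*(m^2 - m - 2) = (m - 2)*(m + 1)*(m - 2)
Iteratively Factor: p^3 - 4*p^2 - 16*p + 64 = (p + 4)*(p^2 - 8*p + 16) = (p - 4)*(p + 4)*(p - 4)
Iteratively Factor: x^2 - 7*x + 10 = (x - 5)*(x - 2)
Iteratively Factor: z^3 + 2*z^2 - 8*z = (z + 4)*(z^2 - 2*z) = z*(z + 4)*(z - 2)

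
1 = 1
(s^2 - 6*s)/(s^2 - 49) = s*(s - 6)/(s^2 - 49)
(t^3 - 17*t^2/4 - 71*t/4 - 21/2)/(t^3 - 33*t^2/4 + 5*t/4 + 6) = (t^2 - 5*t - 14)/(t^2 - 9*t + 8)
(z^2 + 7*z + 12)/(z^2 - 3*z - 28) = (z + 3)/(z - 7)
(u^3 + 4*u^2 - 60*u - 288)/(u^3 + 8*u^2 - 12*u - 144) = (u - 8)/(u - 4)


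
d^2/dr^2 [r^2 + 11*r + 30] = 2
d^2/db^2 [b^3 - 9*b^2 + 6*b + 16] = 6*b - 18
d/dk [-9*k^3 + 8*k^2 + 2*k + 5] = -27*k^2 + 16*k + 2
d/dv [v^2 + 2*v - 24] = 2*v + 2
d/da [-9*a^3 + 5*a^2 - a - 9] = -27*a^2 + 10*a - 1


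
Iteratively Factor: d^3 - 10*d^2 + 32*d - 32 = (d - 2)*(d^2 - 8*d + 16) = (d - 4)*(d - 2)*(d - 4)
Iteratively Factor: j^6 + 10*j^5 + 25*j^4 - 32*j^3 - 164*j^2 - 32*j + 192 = (j + 3)*(j^5 + 7*j^4 + 4*j^3 - 44*j^2 - 32*j + 64) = (j - 2)*(j + 3)*(j^4 + 9*j^3 + 22*j^2 - 32) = (j - 2)*(j + 2)*(j + 3)*(j^3 + 7*j^2 + 8*j - 16) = (j - 2)*(j + 2)*(j + 3)*(j + 4)*(j^2 + 3*j - 4) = (j - 2)*(j + 2)*(j + 3)*(j + 4)^2*(j - 1)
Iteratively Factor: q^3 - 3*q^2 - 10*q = (q)*(q^2 - 3*q - 10) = q*(q - 5)*(q + 2)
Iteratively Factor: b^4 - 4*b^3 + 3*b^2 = (b)*(b^3 - 4*b^2 + 3*b) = b^2*(b^2 - 4*b + 3) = b^2*(b - 3)*(b - 1)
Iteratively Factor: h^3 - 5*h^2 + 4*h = (h)*(h^2 - 5*h + 4) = h*(h - 4)*(h - 1)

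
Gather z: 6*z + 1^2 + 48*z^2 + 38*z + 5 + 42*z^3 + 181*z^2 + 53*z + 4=42*z^3 + 229*z^2 + 97*z + 10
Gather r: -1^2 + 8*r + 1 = 8*r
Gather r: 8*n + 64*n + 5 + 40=72*n + 45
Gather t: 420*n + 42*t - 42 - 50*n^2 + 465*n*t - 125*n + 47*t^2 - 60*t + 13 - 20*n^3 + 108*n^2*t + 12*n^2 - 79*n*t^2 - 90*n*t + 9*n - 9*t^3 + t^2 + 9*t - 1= -20*n^3 - 38*n^2 + 304*n - 9*t^3 + t^2*(48 - 79*n) + t*(108*n^2 + 375*n - 9) - 30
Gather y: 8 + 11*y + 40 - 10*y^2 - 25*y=-10*y^2 - 14*y + 48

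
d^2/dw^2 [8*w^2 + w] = 16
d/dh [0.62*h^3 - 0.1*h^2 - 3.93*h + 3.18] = 1.86*h^2 - 0.2*h - 3.93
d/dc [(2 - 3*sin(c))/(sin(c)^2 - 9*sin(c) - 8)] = (3*sin(c)^2 - 4*sin(c) + 42)*cos(c)/(sin(c)^2 - 9*sin(c) - 8)^2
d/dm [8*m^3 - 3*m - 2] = 24*m^2 - 3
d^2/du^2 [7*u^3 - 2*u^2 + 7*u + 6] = 42*u - 4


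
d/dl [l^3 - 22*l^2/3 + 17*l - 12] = 3*l^2 - 44*l/3 + 17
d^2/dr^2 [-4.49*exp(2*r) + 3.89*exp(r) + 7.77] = (3.89 - 17.96*exp(r))*exp(r)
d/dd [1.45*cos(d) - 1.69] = -1.45*sin(d)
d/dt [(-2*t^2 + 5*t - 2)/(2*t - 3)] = (-4*t^2 + 12*t - 11)/(4*t^2 - 12*t + 9)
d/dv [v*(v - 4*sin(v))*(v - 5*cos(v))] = v*(v - 4*sin(v))*(5*sin(v) + 1) - v*(v - 5*cos(v))*(4*cos(v) - 1) + (v - 4*sin(v))*(v - 5*cos(v))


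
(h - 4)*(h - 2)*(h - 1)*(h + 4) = h^4 - 3*h^3 - 14*h^2 + 48*h - 32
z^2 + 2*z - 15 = (z - 3)*(z + 5)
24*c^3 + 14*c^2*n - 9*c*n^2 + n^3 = (-6*c + n)*(-4*c + n)*(c + n)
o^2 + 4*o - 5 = (o - 1)*(o + 5)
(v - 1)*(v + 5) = v^2 + 4*v - 5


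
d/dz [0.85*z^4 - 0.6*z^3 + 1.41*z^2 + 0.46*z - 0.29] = 3.4*z^3 - 1.8*z^2 + 2.82*z + 0.46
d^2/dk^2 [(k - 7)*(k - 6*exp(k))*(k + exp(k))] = -5*k^2*exp(k) - 24*k*exp(2*k) + 15*k*exp(k) + 6*k + 144*exp(2*k) + 60*exp(k) - 14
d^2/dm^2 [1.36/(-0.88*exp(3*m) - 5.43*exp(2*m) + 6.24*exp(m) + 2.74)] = (-1.36*(2.64*exp(2*m) + 10.86*exp(m) - 6.24)*(5.28*exp(2*m) + 21.72*exp(m) - 12.48)*exp(m) + (10.7712*exp(2*m) + 29.5392*exp(m) - 8.4864)*(0.88*exp(3*m) + 5.43*exp(2*m) - 6.24*exp(m) - 2.74))*exp(m)/(0.88*exp(3*m) + 5.43*exp(2*m) - 6.24*exp(m) - 2.74)^3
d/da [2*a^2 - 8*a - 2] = 4*a - 8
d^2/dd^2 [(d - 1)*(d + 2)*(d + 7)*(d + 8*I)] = 12*d^2 + 48*d*(1 + I) + 10 + 128*I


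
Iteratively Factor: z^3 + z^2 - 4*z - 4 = (z - 2)*(z^2 + 3*z + 2) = (z - 2)*(z + 1)*(z + 2)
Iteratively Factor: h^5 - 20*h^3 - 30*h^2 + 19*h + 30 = (h - 1)*(h^4 + h^3 - 19*h^2 - 49*h - 30) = (h - 1)*(h + 1)*(h^3 - 19*h - 30) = (h - 5)*(h - 1)*(h + 1)*(h^2 + 5*h + 6) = (h - 5)*(h - 1)*(h + 1)*(h + 2)*(h + 3)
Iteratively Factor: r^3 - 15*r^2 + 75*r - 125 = (r - 5)*(r^2 - 10*r + 25) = (r - 5)^2*(r - 5)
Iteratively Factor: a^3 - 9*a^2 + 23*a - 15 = (a - 5)*(a^2 - 4*a + 3) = (a - 5)*(a - 3)*(a - 1)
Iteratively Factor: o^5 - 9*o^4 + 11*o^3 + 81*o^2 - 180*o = (o - 5)*(o^4 - 4*o^3 - 9*o^2 + 36*o) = (o - 5)*(o - 3)*(o^3 - o^2 - 12*o) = (o - 5)*(o - 3)*(o + 3)*(o^2 - 4*o) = (o - 5)*(o - 4)*(o - 3)*(o + 3)*(o)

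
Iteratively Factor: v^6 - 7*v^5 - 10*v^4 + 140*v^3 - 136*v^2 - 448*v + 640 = (v - 2)*(v^5 - 5*v^4 - 20*v^3 + 100*v^2 + 64*v - 320) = (v - 5)*(v - 2)*(v^4 - 20*v^2 + 64) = (v - 5)*(v - 2)*(v + 4)*(v^3 - 4*v^2 - 4*v + 16) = (v - 5)*(v - 2)*(v + 2)*(v + 4)*(v^2 - 6*v + 8) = (v - 5)*(v - 4)*(v - 2)*(v + 2)*(v + 4)*(v - 2)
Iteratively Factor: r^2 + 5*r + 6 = (r + 2)*(r + 3)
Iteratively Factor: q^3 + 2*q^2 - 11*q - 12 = (q + 1)*(q^2 + q - 12) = (q - 3)*(q + 1)*(q + 4)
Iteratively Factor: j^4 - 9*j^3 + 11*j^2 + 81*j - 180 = (j - 3)*(j^3 - 6*j^2 - 7*j + 60) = (j - 3)*(j + 3)*(j^2 - 9*j + 20) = (j - 5)*(j - 3)*(j + 3)*(j - 4)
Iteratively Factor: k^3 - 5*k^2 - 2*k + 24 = (k - 3)*(k^2 - 2*k - 8) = (k - 3)*(k + 2)*(k - 4)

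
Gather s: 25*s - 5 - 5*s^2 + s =-5*s^2 + 26*s - 5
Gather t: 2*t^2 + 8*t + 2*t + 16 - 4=2*t^2 + 10*t + 12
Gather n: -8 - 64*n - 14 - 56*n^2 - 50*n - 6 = -56*n^2 - 114*n - 28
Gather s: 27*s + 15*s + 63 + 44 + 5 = 42*s + 112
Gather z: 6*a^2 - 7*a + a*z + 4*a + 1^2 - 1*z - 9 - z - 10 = 6*a^2 - 3*a + z*(a - 2) - 18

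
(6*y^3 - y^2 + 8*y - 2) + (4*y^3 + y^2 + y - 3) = 10*y^3 + 9*y - 5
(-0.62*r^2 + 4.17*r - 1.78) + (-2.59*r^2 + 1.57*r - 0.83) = -3.21*r^2 + 5.74*r - 2.61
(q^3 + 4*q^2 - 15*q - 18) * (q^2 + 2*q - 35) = q^5 + 6*q^4 - 42*q^3 - 188*q^2 + 489*q + 630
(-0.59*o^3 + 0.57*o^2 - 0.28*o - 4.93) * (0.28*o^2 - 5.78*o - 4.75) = -0.1652*o^5 + 3.5698*o^4 - 0.5705*o^3 - 2.4695*o^2 + 29.8254*o + 23.4175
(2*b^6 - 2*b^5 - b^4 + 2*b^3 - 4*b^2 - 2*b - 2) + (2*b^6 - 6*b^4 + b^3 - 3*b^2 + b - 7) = 4*b^6 - 2*b^5 - 7*b^4 + 3*b^3 - 7*b^2 - b - 9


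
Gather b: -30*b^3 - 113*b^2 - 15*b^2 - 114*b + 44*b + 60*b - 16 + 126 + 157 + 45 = -30*b^3 - 128*b^2 - 10*b + 312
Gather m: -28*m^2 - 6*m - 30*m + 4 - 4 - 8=-28*m^2 - 36*m - 8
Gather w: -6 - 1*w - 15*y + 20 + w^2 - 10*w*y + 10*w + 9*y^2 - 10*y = w^2 + w*(9 - 10*y) + 9*y^2 - 25*y + 14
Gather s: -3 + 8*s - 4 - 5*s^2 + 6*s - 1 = -5*s^2 + 14*s - 8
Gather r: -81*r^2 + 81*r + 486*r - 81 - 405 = -81*r^2 + 567*r - 486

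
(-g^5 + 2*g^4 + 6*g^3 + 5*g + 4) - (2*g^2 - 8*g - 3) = -g^5 + 2*g^4 + 6*g^3 - 2*g^2 + 13*g + 7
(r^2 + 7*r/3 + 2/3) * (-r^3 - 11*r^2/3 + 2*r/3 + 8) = -r^5 - 6*r^4 - 77*r^3/9 + 64*r^2/9 + 172*r/9 + 16/3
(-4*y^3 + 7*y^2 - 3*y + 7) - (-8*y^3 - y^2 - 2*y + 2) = 4*y^3 + 8*y^2 - y + 5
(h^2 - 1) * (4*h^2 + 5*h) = 4*h^4 + 5*h^3 - 4*h^2 - 5*h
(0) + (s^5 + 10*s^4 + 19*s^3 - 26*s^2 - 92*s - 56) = s^5 + 10*s^4 + 19*s^3 - 26*s^2 - 92*s - 56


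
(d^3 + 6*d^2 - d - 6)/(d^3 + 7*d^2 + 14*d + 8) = (d^2 + 5*d - 6)/(d^2 + 6*d + 8)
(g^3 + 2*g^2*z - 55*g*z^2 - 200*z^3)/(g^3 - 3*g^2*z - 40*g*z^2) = (g + 5*z)/g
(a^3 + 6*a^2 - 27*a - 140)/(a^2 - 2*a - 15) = (a^2 + 11*a + 28)/(a + 3)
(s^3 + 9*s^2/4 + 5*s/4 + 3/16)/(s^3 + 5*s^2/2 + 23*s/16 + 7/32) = 2*(2*s + 3)/(4*s + 7)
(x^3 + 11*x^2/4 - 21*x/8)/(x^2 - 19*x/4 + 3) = x*(2*x + 7)/(2*(x - 4))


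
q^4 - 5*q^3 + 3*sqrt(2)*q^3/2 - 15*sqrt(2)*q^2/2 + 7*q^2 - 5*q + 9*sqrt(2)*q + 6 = (q - 3)*(q - 2)*(q + sqrt(2)/2)*(q + sqrt(2))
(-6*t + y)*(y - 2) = -6*t*y + 12*t + y^2 - 2*y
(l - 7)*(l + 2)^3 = l^4 - l^3 - 30*l^2 - 76*l - 56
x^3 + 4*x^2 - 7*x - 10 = (x - 2)*(x + 1)*(x + 5)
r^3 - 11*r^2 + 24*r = r*(r - 8)*(r - 3)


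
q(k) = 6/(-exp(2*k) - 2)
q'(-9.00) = 0.00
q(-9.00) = -3.00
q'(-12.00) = 0.00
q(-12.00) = -3.00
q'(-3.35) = 0.00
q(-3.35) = -3.00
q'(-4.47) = 0.00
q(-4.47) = -3.00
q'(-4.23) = 0.00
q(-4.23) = -3.00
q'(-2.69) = 0.01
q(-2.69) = -2.99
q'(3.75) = 0.01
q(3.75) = -0.00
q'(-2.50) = 0.02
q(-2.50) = -2.99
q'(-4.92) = 0.00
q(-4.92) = -3.00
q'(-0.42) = 0.88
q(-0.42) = -2.47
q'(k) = 12*exp(2*k)/(-exp(2*k) - 2)^2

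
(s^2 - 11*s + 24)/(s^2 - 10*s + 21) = (s - 8)/(s - 7)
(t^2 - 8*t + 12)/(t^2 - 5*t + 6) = (t - 6)/(t - 3)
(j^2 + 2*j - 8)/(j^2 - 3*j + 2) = (j + 4)/(j - 1)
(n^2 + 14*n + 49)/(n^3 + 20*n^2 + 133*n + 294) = 1/(n + 6)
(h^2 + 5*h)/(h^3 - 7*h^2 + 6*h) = (h + 5)/(h^2 - 7*h + 6)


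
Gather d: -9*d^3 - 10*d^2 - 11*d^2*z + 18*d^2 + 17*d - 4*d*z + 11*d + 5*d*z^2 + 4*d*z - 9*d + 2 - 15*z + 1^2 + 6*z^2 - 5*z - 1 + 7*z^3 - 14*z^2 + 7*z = -9*d^3 + d^2*(8 - 11*z) + d*(5*z^2 + 19) + 7*z^3 - 8*z^2 - 13*z + 2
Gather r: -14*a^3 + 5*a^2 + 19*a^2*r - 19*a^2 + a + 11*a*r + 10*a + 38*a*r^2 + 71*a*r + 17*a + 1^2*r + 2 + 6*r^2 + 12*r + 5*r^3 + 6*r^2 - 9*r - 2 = -14*a^3 - 14*a^2 + 28*a + 5*r^3 + r^2*(38*a + 12) + r*(19*a^2 + 82*a + 4)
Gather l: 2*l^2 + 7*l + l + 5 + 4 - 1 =2*l^2 + 8*l + 8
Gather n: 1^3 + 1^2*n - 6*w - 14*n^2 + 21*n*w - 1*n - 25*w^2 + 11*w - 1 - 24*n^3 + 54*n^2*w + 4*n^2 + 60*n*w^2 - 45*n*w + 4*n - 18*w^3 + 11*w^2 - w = -24*n^3 + n^2*(54*w - 10) + n*(60*w^2 - 24*w + 4) - 18*w^3 - 14*w^2 + 4*w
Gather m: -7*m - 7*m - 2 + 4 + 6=8 - 14*m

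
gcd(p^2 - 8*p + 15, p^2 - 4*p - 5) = p - 5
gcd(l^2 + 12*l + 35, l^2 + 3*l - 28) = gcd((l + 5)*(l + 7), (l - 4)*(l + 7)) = l + 7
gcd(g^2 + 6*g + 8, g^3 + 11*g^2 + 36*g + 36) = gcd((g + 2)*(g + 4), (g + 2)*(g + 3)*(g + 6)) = g + 2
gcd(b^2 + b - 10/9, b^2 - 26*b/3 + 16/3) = b - 2/3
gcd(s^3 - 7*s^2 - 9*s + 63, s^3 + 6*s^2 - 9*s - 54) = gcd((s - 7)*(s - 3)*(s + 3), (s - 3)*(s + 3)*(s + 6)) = s^2 - 9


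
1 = 1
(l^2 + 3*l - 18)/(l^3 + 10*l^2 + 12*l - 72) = (l - 3)/(l^2 + 4*l - 12)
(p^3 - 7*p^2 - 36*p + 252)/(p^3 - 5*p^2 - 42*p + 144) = (p^2 - 13*p + 42)/(p^2 - 11*p + 24)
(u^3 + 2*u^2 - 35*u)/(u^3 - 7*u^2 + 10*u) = (u + 7)/(u - 2)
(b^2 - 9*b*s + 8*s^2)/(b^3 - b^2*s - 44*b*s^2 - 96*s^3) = (b - s)/(b^2 + 7*b*s + 12*s^2)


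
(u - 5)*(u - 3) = u^2 - 8*u + 15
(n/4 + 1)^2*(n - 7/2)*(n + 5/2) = n^4/16 + 7*n^3/16 - 3*n^2/64 - 43*n/8 - 35/4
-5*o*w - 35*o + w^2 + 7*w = (-5*o + w)*(w + 7)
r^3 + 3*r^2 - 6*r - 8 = (r - 2)*(r + 1)*(r + 4)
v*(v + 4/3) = v^2 + 4*v/3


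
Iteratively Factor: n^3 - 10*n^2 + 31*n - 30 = (n - 3)*(n^2 - 7*n + 10) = (n - 5)*(n - 3)*(n - 2)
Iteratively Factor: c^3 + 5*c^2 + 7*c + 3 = (c + 1)*(c^2 + 4*c + 3) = (c + 1)*(c + 3)*(c + 1)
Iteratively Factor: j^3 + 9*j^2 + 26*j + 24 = (j + 3)*(j^2 + 6*j + 8) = (j + 3)*(j + 4)*(j + 2)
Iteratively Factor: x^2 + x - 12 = (x + 4)*(x - 3)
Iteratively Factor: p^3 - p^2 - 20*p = (p + 4)*(p^2 - 5*p) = (p - 5)*(p + 4)*(p)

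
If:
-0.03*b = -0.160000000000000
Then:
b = 5.33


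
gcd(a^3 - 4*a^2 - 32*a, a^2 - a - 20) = a + 4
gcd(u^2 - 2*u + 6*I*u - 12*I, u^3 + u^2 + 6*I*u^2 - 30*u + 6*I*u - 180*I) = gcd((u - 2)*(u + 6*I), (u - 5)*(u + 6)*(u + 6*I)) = u + 6*I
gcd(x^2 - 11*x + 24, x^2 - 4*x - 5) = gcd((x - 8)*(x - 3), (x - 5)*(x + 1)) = 1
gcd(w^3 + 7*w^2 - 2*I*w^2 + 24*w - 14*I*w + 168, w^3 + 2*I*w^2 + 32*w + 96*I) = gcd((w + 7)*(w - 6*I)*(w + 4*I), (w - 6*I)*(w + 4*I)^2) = w^2 - 2*I*w + 24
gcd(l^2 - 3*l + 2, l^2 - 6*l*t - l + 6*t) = l - 1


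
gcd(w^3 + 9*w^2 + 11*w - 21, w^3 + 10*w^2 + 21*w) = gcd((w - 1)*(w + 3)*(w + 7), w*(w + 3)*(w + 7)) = w^2 + 10*w + 21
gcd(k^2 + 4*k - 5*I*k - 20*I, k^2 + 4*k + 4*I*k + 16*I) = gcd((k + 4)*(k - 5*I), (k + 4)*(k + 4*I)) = k + 4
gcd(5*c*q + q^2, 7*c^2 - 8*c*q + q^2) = 1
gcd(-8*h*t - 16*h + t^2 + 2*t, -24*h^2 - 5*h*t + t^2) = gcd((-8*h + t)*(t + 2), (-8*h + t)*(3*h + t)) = -8*h + t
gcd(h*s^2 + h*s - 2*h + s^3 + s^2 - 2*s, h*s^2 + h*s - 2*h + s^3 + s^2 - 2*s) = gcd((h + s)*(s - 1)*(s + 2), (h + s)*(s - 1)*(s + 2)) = h*s^2 + h*s - 2*h + s^3 + s^2 - 2*s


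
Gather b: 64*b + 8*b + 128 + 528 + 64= 72*b + 720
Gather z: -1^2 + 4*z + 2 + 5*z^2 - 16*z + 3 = 5*z^2 - 12*z + 4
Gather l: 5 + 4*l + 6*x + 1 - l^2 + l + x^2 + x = -l^2 + 5*l + x^2 + 7*x + 6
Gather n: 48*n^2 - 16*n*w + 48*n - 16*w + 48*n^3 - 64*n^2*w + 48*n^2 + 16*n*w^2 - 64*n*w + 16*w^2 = 48*n^3 + n^2*(96 - 64*w) + n*(16*w^2 - 80*w + 48) + 16*w^2 - 16*w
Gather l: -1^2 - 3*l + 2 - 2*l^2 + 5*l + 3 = -2*l^2 + 2*l + 4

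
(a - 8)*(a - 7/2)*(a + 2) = a^3 - 19*a^2/2 + 5*a + 56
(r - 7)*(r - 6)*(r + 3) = r^3 - 10*r^2 + 3*r + 126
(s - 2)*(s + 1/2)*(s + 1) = s^3 - s^2/2 - 5*s/2 - 1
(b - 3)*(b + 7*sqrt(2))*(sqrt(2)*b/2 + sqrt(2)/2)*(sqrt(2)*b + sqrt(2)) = b^4 - b^3 + 7*sqrt(2)*b^3 - 7*sqrt(2)*b^2 - 5*b^2 - 35*sqrt(2)*b - 3*b - 21*sqrt(2)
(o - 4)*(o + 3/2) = o^2 - 5*o/2 - 6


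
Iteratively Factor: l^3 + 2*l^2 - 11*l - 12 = (l + 4)*(l^2 - 2*l - 3) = (l + 1)*(l + 4)*(l - 3)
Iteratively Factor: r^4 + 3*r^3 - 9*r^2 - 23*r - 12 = (r + 4)*(r^3 - r^2 - 5*r - 3) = (r + 1)*(r + 4)*(r^2 - 2*r - 3) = (r + 1)^2*(r + 4)*(r - 3)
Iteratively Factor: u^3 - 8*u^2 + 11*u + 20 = (u - 4)*(u^2 - 4*u - 5) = (u - 4)*(u + 1)*(u - 5)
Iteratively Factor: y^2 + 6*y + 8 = (y + 2)*(y + 4)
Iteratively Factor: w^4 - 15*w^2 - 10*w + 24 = (w + 3)*(w^3 - 3*w^2 - 6*w + 8) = (w - 1)*(w + 3)*(w^2 - 2*w - 8) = (w - 1)*(w + 2)*(w + 3)*(w - 4)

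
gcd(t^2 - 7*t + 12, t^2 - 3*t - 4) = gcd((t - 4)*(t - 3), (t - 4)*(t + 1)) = t - 4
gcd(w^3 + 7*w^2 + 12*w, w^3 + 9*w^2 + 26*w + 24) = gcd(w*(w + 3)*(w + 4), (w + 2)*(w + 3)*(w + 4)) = w^2 + 7*w + 12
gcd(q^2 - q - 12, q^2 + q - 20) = q - 4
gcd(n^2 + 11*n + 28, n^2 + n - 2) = 1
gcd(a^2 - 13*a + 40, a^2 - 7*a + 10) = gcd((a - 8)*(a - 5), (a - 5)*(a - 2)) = a - 5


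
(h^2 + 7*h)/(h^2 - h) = (h + 7)/(h - 1)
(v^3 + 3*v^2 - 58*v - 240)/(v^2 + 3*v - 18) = (v^2 - 3*v - 40)/(v - 3)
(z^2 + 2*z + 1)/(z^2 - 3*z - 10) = (z^2 + 2*z + 1)/(z^2 - 3*z - 10)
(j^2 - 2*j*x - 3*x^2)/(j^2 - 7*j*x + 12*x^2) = (-j - x)/(-j + 4*x)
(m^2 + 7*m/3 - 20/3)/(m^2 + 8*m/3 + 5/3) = (3*m^2 + 7*m - 20)/(3*m^2 + 8*m + 5)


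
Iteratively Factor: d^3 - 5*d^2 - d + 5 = (d - 1)*(d^2 - 4*d - 5) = (d - 5)*(d - 1)*(d + 1)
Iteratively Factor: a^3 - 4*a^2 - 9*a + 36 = (a - 4)*(a^2 - 9) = (a - 4)*(a - 3)*(a + 3)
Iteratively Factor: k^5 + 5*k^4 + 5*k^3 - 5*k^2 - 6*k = (k + 2)*(k^4 + 3*k^3 - k^2 - 3*k) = (k + 2)*(k + 3)*(k^3 - k) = (k - 1)*(k + 2)*(k + 3)*(k^2 + k) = k*(k - 1)*(k + 2)*(k + 3)*(k + 1)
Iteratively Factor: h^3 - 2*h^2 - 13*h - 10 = (h - 5)*(h^2 + 3*h + 2) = (h - 5)*(h + 2)*(h + 1)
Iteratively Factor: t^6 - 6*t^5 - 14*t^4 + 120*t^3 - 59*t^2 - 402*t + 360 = (t - 3)*(t^5 - 3*t^4 - 23*t^3 + 51*t^2 + 94*t - 120) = (t - 3)*(t + 4)*(t^4 - 7*t^3 + 5*t^2 + 31*t - 30) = (t - 5)*(t - 3)*(t + 4)*(t^3 - 2*t^2 - 5*t + 6) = (t - 5)*(t - 3)*(t - 1)*(t + 4)*(t^2 - t - 6) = (t - 5)*(t - 3)*(t - 1)*(t + 2)*(t + 4)*(t - 3)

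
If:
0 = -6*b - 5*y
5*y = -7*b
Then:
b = 0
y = 0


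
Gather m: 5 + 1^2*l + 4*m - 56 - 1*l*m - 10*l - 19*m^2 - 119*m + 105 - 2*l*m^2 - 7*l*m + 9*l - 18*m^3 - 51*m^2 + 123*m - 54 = -18*m^3 + m^2*(-2*l - 70) + m*(8 - 8*l)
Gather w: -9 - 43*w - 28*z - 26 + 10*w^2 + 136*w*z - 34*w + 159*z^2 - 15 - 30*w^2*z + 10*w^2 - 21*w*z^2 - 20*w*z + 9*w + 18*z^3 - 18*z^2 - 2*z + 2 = w^2*(20 - 30*z) + w*(-21*z^2 + 116*z - 68) + 18*z^3 + 141*z^2 - 30*z - 48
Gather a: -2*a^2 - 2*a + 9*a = -2*a^2 + 7*a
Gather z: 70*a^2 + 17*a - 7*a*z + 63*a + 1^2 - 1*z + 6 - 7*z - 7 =70*a^2 + 80*a + z*(-7*a - 8)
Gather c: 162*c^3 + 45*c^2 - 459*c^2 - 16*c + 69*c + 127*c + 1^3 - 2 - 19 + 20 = 162*c^3 - 414*c^2 + 180*c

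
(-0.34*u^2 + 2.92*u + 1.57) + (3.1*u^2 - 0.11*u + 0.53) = 2.76*u^2 + 2.81*u + 2.1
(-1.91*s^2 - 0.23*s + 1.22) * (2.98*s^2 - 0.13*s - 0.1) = -5.6918*s^4 - 0.4371*s^3 + 3.8565*s^2 - 0.1356*s - 0.122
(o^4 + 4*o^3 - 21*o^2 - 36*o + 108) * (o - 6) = o^5 - 2*o^4 - 45*o^3 + 90*o^2 + 324*o - 648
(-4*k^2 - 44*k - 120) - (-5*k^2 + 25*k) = k^2 - 69*k - 120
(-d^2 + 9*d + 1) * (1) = -d^2 + 9*d + 1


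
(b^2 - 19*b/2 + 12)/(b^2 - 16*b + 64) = (b - 3/2)/(b - 8)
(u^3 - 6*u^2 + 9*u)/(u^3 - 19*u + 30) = u*(u - 3)/(u^2 + 3*u - 10)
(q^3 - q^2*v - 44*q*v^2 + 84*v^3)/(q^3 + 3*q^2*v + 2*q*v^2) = (q^3 - q^2*v - 44*q*v^2 + 84*v^3)/(q*(q^2 + 3*q*v + 2*v^2))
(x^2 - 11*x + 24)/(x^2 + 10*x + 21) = (x^2 - 11*x + 24)/(x^2 + 10*x + 21)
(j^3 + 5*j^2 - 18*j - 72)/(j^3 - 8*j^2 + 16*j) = (j^2 + 9*j + 18)/(j*(j - 4))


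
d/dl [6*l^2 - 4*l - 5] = 12*l - 4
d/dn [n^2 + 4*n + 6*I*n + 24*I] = 2*n + 4 + 6*I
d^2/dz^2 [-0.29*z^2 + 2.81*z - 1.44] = -0.580000000000000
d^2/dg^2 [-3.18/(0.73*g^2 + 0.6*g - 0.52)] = (3.389244*g^2 + 2.78568*g - 3.18*(1.46*g + 0.6)*(2.92*g + 1.2) - 2.414256)/(0.73*g^2 + 0.6*g - 0.52)^3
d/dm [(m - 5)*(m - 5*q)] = 2*m - 5*q - 5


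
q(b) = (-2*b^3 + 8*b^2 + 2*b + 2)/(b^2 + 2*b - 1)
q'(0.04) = -8.02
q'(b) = (-2*b - 2)*(-2*b^3 + 8*b^2 + 2*b + 2)/(b^2 + 2*b - 1)^2 + (-6*b^2 + 16*b + 2)/(b^2 + 2*b - 1)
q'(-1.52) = 29.43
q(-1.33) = -9.62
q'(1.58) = -1.46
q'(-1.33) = 19.17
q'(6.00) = -1.69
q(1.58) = 3.70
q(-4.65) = 32.39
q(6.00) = -2.77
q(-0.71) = -2.78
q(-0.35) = -1.50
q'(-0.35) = 1.51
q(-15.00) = 43.93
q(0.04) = -2.28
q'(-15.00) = -1.85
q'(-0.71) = 5.62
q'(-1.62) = 37.98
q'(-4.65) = 3.03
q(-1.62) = -17.49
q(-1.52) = -14.15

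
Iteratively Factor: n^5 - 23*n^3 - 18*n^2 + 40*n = (n - 5)*(n^4 + 5*n^3 + 2*n^2 - 8*n) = (n - 5)*(n + 4)*(n^3 + n^2 - 2*n) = n*(n - 5)*(n + 4)*(n^2 + n - 2) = n*(n - 5)*(n - 1)*(n + 4)*(n + 2)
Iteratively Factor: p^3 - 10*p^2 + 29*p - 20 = (p - 5)*(p^2 - 5*p + 4) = (p - 5)*(p - 4)*(p - 1)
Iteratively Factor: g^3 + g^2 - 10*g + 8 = (g - 2)*(g^2 + 3*g - 4) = (g - 2)*(g - 1)*(g + 4)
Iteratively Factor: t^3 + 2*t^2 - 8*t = (t - 2)*(t^2 + 4*t) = t*(t - 2)*(t + 4)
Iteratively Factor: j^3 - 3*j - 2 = (j + 1)*(j^2 - j - 2) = (j + 1)^2*(j - 2)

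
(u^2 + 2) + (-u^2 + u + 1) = u + 3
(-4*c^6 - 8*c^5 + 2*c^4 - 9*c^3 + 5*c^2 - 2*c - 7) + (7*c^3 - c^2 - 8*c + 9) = -4*c^6 - 8*c^5 + 2*c^4 - 2*c^3 + 4*c^2 - 10*c + 2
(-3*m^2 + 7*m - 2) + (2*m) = -3*m^2 + 9*m - 2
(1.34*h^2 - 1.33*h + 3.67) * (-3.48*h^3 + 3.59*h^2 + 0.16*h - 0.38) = -4.6632*h^5 + 9.439*h^4 - 17.3319*h^3 + 12.4533*h^2 + 1.0926*h - 1.3946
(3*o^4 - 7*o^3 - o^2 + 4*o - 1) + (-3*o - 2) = 3*o^4 - 7*o^3 - o^2 + o - 3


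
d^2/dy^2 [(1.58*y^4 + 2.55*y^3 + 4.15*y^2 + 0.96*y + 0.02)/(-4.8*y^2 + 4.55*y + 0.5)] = (-72.8063999999999*y^6 + 207.0432*y^5 - 173.5077*y^4 - 400.84355*y^3 - 102.0723*y^2 - 15.0282*y + 1.3689)/(110.592*y^6 - 314.496*y^5 + 263.556*y^4 - 28.676375*y^3 - 27.45375*y^2 - 3.4125*y - 0.125)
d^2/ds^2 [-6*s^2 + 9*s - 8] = -12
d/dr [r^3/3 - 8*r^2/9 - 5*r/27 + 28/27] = r^2 - 16*r/9 - 5/27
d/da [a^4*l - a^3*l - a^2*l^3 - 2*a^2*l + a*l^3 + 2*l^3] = l*(4*a^3 - 3*a^2 - 2*a*l^2 - 4*a + l^2)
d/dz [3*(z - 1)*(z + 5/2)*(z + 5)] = 9*z^2 + 39*z + 15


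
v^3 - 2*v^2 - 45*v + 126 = (v - 6)*(v - 3)*(v + 7)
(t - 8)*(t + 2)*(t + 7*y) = t^3 + 7*t^2*y - 6*t^2 - 42*t*y - 16*t - 112*y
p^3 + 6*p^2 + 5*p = p*(p + 1)*(p + 5)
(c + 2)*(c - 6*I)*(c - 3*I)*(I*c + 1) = I*c^4 + 10*c^3 + 2*I*c^3 + 20*c^2 - 27*I*c^2 - 18*c - 54*I*c - 36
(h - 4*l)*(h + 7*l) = h^2 + 3*h*l - 28*l^2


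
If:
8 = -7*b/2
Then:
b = -16/7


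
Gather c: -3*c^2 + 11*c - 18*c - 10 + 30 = -3*c^2 - 7*c + 20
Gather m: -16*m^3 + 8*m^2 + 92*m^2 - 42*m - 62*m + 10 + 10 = -16*m^3 + 100*m^2 - 104*m + 20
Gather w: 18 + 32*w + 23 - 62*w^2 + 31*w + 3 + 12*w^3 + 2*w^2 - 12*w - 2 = 12*w^3 - 60*w^2 + 51*w + 42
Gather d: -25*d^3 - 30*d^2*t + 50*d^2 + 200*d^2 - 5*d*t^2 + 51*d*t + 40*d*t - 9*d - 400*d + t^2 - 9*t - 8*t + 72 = -25*d^3 + d^2*(250 - 30*t) + d*(-5*t^2 + 91*t - 409) + t^2 - 17*t + 72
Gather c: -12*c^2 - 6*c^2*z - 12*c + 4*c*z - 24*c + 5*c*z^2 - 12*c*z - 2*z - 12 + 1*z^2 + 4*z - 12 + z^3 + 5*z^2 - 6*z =c^2*(-6*z - 12) + c*(5*z^2 - 8*z - 36) + z^3 + 6*z^2 - 4*z - 24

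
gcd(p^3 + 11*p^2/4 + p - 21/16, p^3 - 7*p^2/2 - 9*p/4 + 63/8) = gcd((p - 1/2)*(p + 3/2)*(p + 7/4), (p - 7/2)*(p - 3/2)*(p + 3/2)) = p + 3/2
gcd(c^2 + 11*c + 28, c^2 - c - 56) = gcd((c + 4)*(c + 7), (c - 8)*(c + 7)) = c + 7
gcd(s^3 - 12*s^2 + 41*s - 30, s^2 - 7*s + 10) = s - 5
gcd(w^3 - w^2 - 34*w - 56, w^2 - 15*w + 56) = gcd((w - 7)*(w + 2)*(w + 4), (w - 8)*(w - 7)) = w - 7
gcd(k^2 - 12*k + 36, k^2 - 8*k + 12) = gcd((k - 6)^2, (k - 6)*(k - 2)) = k - 6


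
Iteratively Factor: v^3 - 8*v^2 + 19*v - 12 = (v - 3)*(v^2 - 5*v + 4) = (v - 4)*(v - 3)*(v - 1)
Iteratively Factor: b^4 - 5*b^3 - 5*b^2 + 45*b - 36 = (b - 4)*(b^3 - b^2 - 9*b + 9) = (b - 4)*(b - 1)*(b^2 - 9) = (b - 4)*(b - 3)*(b - 1)*(b + 3)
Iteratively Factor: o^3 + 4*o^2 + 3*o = (o)*(o^2 + 4*o + 3) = o*(o + 3)*(o + 1)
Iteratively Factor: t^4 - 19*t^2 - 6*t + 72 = (t - 2)*(t^3 + 2*t^2 - 15*t - 36) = (t - 4)*(t - 2)*(t^2 + 6*t + 9) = (t - 4)*(t - 2)*(t + 3)*(t + 3)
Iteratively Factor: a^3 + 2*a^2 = (a + 2)*(a^2) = a*(a + 2)*(a)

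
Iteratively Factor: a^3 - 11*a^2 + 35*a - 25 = (a - 1)*(a^2 - 10*a + 25) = (a - 5)*(a - 1)*(a - 5)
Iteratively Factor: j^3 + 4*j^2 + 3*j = (j)*(j^2 + 4*j + 3) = j*(j + 1)*(j + 3)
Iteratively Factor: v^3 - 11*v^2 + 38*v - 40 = (v - 5)*(v^2 - 6*v + 8) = (v - 5)*(v - 4)*(v - 2)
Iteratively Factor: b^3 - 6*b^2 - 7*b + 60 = (b - 5)*(b^2 - b - 12) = (b - 5)*(b + 3)*(b - 4)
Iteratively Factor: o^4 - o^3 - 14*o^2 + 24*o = (o - 2)*(o^3 + o^2 - 12*o) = o*(o - 2)*(o^2 + o - 12) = o*(o - 2)*(o + 4)*(o - 3)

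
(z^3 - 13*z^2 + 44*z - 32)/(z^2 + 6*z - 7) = (z^2 - 12*z + 32)/(z + 7)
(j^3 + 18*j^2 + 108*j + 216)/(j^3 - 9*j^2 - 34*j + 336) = (j^2 + 12*j + 36)/(j^2 - 15*j + 56)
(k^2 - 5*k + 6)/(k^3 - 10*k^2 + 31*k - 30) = 1/(k - 5)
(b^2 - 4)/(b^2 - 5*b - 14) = (b - 2)/(b - 7)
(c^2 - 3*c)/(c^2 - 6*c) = (c - 3)/(c - 6)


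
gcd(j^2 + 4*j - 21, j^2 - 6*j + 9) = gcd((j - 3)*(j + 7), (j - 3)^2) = j - 3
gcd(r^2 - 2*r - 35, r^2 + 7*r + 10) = r + 5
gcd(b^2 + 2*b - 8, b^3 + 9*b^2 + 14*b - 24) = b + 4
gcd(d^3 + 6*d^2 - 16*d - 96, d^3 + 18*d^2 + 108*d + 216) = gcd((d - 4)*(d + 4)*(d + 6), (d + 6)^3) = d + 6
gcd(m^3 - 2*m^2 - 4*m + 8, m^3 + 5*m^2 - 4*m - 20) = m^2 - 4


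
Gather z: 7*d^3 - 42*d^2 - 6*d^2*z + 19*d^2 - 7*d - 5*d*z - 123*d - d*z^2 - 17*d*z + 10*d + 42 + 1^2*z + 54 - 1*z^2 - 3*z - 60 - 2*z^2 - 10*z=7*d^3 - 23*d^2 - 120*d + z^2*(-d - 3) + z*(-6*d^2 - 22*d - 12) + 36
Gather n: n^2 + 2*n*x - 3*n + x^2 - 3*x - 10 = n^2 + n*(2*x - 3) + x^2 - 3*x - 10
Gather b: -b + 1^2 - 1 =-b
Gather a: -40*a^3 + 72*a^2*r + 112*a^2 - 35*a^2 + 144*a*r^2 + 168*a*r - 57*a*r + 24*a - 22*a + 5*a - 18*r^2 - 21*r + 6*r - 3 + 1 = -40*a^3 + a^2*(72*r + 77) + a*(144*r^2 + 111*r + 7) - 18*r^2 - 15*r - 2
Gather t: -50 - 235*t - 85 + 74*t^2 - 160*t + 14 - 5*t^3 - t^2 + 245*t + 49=-5*t^3 + 73*t^2 - 150*t - 72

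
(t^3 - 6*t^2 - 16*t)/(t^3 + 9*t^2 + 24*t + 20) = t*(t - 8)/(t^2 + 7*t + 10)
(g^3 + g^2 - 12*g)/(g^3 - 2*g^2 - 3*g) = (g + 4)/(g + 1)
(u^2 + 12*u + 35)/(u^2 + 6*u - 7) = (u + 5)/(u - 1)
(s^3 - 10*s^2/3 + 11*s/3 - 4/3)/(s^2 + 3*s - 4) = (3*s^2 - 7*s + 4)/(3*(s + 4))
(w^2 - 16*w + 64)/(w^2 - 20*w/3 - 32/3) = 3*(w - 8)/(3*w + 4)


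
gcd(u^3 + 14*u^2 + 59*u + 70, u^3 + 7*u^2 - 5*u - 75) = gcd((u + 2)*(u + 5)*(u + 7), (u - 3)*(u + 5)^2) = u + 5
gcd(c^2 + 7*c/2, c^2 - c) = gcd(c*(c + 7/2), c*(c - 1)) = c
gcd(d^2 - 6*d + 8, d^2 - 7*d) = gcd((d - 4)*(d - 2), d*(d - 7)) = 1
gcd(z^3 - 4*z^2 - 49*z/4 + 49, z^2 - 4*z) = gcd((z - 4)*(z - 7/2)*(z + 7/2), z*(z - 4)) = z - 4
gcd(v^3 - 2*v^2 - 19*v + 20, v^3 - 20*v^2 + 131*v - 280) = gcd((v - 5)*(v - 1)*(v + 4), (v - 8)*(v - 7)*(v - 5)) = v - 5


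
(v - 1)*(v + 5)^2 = v^3 + 9*v^2 + 15*v - 25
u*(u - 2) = u^2 - 2*u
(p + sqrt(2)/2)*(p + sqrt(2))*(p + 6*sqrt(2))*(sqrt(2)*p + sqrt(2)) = sqrt(2)*p^4 + sqrt(2)*p^3 + 15*p^3 + 15*p^2 + 19*sqrt(2)*p^2 + 12*p + 19*sqrt(2)*p + 12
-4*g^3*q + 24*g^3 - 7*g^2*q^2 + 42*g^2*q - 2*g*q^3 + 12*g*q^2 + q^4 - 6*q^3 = (-4*g + q)*(g + q)^2*(q - 6)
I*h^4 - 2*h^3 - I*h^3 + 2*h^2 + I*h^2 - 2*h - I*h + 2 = (h - I)*(h + I)*(h + 2*I)*(I*h - I)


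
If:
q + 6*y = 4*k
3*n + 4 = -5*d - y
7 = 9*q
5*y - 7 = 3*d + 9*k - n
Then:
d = -53*y/28 - 121/56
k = 3*y/2 + 7/36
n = 79*y/28 + 127/56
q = 7/9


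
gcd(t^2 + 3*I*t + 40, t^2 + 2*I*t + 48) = t + 8*I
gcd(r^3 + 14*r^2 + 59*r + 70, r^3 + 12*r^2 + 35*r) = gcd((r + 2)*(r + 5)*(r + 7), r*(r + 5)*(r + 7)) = r^2 + 12*r + 35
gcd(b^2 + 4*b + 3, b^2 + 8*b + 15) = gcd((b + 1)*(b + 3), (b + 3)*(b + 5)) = b + 3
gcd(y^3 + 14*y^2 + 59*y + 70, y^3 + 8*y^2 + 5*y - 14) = y^2 + 9*y + 14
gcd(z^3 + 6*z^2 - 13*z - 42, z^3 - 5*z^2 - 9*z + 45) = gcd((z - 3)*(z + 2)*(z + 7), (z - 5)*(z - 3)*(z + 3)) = z - 3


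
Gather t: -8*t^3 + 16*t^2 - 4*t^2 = -8*t^3 + 12*t^2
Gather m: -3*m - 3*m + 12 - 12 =-6*m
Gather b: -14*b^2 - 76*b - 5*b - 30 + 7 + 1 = -14*b^2 - 81*b - 22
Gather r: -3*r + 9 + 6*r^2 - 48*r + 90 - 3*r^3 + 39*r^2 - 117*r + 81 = -3*r^3 + 45*r^2 - 168*r + 180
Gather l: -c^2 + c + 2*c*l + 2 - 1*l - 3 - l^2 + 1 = -c^2 + c - l^2 + l*(2*c - 1)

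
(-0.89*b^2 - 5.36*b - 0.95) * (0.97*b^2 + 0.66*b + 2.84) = -0.8633*b^4 - 5.7866*b^3 - 6.9867*b^2 - 15.8494*b - 2.698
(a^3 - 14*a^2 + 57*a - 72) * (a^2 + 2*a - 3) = a^5 - 12*a^4 + 26*a^3 + 84*a^2 - 315*a + 216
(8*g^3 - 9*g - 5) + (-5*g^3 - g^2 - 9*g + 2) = 3*g^3 - g^2 - 18*g - 3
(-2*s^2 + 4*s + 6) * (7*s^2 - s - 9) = -14*s^4 + 30*s^3 + 56*s^2 - 42*s - 54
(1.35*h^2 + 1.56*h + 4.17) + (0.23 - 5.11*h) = 1.35*h^2 - 3.55*h + 4.4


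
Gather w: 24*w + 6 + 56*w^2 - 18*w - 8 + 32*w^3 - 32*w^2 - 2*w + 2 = 32*w^3 + 24*w^2 + 4*w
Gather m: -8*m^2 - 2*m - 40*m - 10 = -8*m^2 - 42*m - 10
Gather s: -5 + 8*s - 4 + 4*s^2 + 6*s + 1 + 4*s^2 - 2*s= 8*s^2 + 12*s - 8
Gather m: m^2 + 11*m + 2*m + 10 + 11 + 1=m^2 + 13*m + 22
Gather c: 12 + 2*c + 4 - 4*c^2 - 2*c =16 - 4*c^2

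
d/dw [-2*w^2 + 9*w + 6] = 9 - 4*w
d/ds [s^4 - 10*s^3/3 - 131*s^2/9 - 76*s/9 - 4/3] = 4*s^3 - 10*s^2 - 262*s/9 - 76/9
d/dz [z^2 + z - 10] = 2*z + 1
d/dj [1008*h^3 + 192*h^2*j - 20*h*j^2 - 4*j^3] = 192*h^2 - 40*h*j - 12*j^2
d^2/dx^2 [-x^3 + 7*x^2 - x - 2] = 14 - 6*x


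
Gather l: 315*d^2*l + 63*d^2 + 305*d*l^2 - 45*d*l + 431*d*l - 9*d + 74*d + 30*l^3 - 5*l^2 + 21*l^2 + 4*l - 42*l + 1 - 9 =63*d^2 + 65*d + 30*l^3 + l^2*(305*d + 16) + l*(315*d^2 + 386*d - 38) - 8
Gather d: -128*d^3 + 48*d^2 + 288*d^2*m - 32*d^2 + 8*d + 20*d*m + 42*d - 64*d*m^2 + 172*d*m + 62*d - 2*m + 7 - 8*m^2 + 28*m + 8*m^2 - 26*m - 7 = -128*d^3 + d^2*(288*m + 16) + d*(-64*m^2 + 192*m + 112)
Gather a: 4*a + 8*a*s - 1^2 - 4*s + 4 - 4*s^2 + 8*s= a*(8*s + 4) - 4*s^2 + 4*s + 3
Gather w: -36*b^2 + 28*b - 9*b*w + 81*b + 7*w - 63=-36*b^2 + 109*b + w*(7 - 9*b) - 63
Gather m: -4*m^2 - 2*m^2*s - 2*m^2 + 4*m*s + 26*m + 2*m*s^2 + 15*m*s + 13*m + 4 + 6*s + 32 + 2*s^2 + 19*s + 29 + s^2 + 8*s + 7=m^2*(-2*s - 6) + m*(2*s^2 + 19*s + 39) + 3*s^2 + 33*s + 72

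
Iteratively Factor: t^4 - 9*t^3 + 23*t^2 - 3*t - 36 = (t - 3)*(t^3 - 6*t^2 + 5*t + 12) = (t - 3)*(t + 1)*(t^2 - 7*t + 12) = (t - 3)^2*(t + 1)*(t - 4)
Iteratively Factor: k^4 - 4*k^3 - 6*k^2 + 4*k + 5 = (k + 1)*(k^3 - 5*k^2 - k + 5) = (k - 1)*(k + 1)*(k^2 - 4*k - 5) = (k - 5)*(k - 1)*(k + 1)*(k + 1)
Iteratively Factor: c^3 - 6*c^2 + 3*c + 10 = (c - 2)*(c^2 - 4*c - 5) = (c - 2)*(c + 1)*(c - 5)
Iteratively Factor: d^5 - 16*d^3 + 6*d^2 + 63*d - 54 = (d + 3)*(d^4 - 3*d^3 - 7*d^2 + 27*d - 18) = (d - 1)*(d + 3)*(d^3 - 2*d^2 - 9*d + 18) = (d - 1)*(d + 3)^2*(d^2 - 5*d + 6) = (d - 2)*(d - 1)*(d + 3)^2*(d - 3)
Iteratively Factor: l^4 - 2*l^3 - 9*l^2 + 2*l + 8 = (l + 2)*(l^3 - 4*l^2 - l + 4) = (l - 1)*(l + 2)*(l^2 - 3*l - 4) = (l - 4)*(l - 1)*(l + 2)*(l + 1)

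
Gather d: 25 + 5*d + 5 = 5*d + 30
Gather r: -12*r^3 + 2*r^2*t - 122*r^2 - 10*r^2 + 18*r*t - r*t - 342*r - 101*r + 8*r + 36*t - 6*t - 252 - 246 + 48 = -12*r^3 + r^2*(2*t - 132) + r*(17*t - 435) + 30*t - 450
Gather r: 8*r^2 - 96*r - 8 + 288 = 8*r^2 - 96*r + 280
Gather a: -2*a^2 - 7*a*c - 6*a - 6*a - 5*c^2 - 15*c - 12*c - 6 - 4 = -2*a^2 + a*(-7*c - 12) - 5*c^2 - 27*c - 10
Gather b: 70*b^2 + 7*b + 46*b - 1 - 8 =70*b^2 + 53*b - 9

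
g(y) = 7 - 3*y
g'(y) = -3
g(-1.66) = 11.98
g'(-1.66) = -3.00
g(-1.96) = 12.88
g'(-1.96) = -3.00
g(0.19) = 6.43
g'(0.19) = -3.00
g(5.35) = -9.05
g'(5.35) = -3.00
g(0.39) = 5.83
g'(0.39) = -3.00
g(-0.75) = 9.25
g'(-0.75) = -3.00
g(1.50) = 2.50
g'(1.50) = -3.00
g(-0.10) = 7.30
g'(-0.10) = -3.00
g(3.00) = -2.00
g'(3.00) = -3.00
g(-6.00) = 25.00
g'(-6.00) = -3.00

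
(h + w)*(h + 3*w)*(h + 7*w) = h^3 + 11*h^2*w + 31*h*w^2 + 21*w^3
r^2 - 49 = (r - 7)*(r + 7)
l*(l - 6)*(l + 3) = l^3 - 3*l^2 - 18*l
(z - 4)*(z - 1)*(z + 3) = z^3 - 2*z^2 - 11*z + 12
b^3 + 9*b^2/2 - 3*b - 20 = (b - 2)*(b + 5/2)*(b + 4)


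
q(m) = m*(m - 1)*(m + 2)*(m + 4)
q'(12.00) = 9112.00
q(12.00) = 29568.00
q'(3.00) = 247.00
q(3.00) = 210.00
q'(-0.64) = -5.46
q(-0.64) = 4.80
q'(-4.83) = -128.10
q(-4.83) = 66.14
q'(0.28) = -5.62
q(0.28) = -1.97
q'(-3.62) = -15.67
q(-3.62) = -10.30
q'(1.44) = 40.81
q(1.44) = 11.86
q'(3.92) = 479.12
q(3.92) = 536.68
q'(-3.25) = 0.12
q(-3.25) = -12.95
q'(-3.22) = 1.10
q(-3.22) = -12.93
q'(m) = m*(m - 1)*(m + 2) + m*(m - 1)*(m + 4) + m*(m + 2)*(m + 4) + (m - 1)*(m + 2)*(m + 4)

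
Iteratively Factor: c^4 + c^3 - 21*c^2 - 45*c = (c - 5)*(c^3 + 6*c^2 + 9*c) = (c - 5)*(c + 3)*(c^2 + 3*c) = (c - 5)*(c + 3)^2*(c)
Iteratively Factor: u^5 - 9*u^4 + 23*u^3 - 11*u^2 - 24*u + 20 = (u - 1)*(u^4 - 8*u^3 + 15*u^2 + 4*u - 20) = (u - 2)*(u - 1)*(u^3 - 6*u^2 + 3*u + 10) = (u - 5)*(u - 2)*(u - 1)*(u^2 - u - 2) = (u - 5)*(u - 2)^2*(u - 1)*(u + 1)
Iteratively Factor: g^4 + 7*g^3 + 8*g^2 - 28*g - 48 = (g - 2)*(g^3 + 9*g^2 + 26*g + 24) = (g - 2)*(g + 2)*(g^2 + 7*g + 12) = (g - 2)*(g + 2)*(g + 4)*(g + 3)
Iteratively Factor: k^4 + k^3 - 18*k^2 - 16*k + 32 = (k - 1)*(k^3 + 2*k^2 - 16*k - 32) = (k - 4)*(k - 1)*(k^2 + 6*k + 8) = (k - 4)*(k - 1)*(k + 4)*(k + 2)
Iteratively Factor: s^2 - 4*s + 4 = (s - 2)*(s - 2)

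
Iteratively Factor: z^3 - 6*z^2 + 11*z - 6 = (z - 1)*(z^2 - 5*z + 6) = (z - 2)*(z - 1)*(z - 3)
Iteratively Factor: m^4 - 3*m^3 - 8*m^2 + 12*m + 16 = (m - 2)*(m^3 - m^2 - 10*m - 8) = (m - 2)*(m + 2)*(m^2 - 3*m - 4) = (m - 2)*(m + 1)*(m + 2)*(m - 4)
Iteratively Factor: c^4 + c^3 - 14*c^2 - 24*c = (c - 4)*(c^3 + 5*c^2 + 6*c) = c*(c - 4)*(c^2 + 5*c + 6) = c*(c - 4)*(c + 3)*(c + 2)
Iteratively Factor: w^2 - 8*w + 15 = (w - 5)*(w - 3)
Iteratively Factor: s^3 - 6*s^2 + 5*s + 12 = (s - 4)*(s^2 - 2*s - 3) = (s - 4)*(s + 1)*(s - 3)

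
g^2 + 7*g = g*(g + 7)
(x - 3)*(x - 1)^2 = x^3 - 5*x^2 + 7*x - 3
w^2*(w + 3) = w^3 + 3*w^2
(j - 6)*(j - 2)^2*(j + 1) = j^4 - 9*j^3 + 18*j^2 + 4*j - 24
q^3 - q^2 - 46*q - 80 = (q - 8)*(q + 2)*(q + 5)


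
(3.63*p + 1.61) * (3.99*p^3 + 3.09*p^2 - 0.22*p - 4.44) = 14.4837*p^4 + 17.6406*p^3 + 4.1763*p^2 - 16.4714*p - 7.1484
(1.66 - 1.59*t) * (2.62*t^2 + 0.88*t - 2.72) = -4.1658*t^3 + 2.95*t^2 + 5.7856*t - 4.5152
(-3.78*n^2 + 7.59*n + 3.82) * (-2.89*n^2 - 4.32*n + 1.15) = 10.9242*n^4 - 5.6055*n^3 - 48.1756*n^2 - 7.7739*n + 4.393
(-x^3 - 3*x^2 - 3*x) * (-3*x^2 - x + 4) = 3*x^5 + 10*x^4 + 8*x^3 - 9*x^2 - 12*x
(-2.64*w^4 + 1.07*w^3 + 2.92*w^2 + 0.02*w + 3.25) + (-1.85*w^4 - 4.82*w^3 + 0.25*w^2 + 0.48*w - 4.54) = -4.49*w^4 - 3.75*w^3 + 3.17*w^2 + 0.5*w - 1.29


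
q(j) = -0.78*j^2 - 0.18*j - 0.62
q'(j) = -1.56*j - 0.18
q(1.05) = -1.67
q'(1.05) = -1.82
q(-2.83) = -6.36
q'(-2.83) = 4.23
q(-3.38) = -8.92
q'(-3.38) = 5.09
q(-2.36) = -4.54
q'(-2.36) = 3.50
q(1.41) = -2.42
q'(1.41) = -2.38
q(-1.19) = -1.51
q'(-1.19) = 1.68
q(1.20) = -1.96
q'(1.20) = -2.05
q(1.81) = -3.50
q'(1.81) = -3.00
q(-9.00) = -62.18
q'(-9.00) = 13.86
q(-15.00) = -173.42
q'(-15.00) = 23.22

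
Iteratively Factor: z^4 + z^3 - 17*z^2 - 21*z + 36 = (z + 3)*(z^3 - 2*z^2 - 11*z + 12) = (z - 4)*(z + 3)*(z^2 + 2*z - 3) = (z - 4)*(z + 3)^2*(z - 1)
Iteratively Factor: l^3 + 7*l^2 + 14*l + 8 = (l + 2)*(l^2 + 5*l + 4) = (l + 1)*(l + 2)*(l + 4)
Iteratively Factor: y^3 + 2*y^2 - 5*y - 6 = (y + 1)*(y^2 + y - 6) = (y - 2)*(y + 1)*(y + 3)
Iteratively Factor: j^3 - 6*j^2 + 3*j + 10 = (j + 1)*(j^2 - 7*j + 10) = (j - 2)*(j + 1)*(j - 5)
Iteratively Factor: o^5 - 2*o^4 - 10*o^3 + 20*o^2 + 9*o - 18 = (o - 2)*(o^4 - 10*o^2 + 9) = (o - 2)*(o + 3)*(o^3 - 3*o^2 - o + 3) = (o - 2)*(o - 1)*(o + 3)*(o^2 - 2*o - 3) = (o - 3)*(o - 2)*(o - 1)*(o + 3)*(o + 1)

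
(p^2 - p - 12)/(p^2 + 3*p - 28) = (p + 3)/(p + 7)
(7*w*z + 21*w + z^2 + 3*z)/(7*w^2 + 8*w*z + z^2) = (z + 3)/(w + z)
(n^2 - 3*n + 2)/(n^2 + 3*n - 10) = (n - 1)/(n + 5)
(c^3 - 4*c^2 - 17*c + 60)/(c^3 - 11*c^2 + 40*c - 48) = (c^2 - c - 20)/(c^2 - 8*c + 16)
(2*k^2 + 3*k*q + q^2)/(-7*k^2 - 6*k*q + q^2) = (2*k + q)/(-7*k + q)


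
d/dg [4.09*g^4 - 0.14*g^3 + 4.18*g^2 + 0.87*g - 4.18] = 16.36*g^3 - 0.42*g^2 + 8.36*g + 0.87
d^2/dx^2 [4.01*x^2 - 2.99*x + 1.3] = 8.02000000000000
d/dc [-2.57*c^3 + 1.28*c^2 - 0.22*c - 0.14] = -7.71*c^2 + 2.56*c - 0.22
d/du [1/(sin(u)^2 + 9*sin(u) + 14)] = -(2*sin(u) + 9)*cos(u)/(sin(u)^2 + 9*sin(u) + 14)^2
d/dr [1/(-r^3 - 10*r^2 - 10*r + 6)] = (3*r^2 + 20*r + 10)/(r^3 + 10*r^2 + 10*r - 6)^2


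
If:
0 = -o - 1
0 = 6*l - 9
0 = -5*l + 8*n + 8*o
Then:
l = 3/2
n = 31/16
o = -1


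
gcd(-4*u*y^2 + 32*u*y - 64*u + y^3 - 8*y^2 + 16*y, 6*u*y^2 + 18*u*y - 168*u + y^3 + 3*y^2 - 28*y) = y - 4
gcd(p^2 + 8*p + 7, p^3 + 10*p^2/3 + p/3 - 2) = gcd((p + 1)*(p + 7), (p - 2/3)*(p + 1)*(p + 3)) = p + 1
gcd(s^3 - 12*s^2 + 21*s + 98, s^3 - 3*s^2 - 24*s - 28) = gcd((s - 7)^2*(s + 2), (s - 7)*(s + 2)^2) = s^2 - 5*s - 14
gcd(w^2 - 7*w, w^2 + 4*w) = w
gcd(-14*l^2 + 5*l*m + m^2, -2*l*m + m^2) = 2*l - m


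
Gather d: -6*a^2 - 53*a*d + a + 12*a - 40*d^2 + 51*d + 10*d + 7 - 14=-6*a^2 + 13*a - 40*d^2 + d*(61 - 53*a) - 7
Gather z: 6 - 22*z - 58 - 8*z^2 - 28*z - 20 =-8*z^2 - 50*z - 72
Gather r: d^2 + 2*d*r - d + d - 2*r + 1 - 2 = d^2 + r*(2*d - 2) - 1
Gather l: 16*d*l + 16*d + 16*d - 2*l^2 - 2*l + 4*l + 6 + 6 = 32*d - 2*l^2 + l*(16*d + 2) + 12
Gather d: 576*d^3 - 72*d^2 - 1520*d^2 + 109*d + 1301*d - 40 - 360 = 576*d^3 - 1592*d^2 + 1410*d - 400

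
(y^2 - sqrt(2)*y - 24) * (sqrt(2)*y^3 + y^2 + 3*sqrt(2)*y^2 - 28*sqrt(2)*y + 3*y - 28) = sqrt(2)*y^5 - y^4 + 3*sqrt(2)*y^4 - 53*sqrt(2)*y^3 - 3*y^3 - 75*sqrt(2)*y^2 + 4*y^2 - 72*y + 700*sqrt(2)*y + 672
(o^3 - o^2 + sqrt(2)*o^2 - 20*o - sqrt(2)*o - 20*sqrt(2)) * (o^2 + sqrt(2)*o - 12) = o^5 - o^4 + 2*sqrt(2)*o^4 - 30*o^3 - 2*sqrt(2)*o^3 - 52*sqrt(2)*o^2 + 10*o^2 + 12*sqrt(2)*o + 200*o + 240*sqrt(2)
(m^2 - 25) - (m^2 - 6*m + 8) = 6*m - 33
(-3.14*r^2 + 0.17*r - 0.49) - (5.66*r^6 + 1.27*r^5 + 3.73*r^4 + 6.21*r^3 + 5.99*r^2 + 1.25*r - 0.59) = -5.66*r^6 - 1.27*r^5 - 3.73*r^4 - 6.21*r^3 - 9.13*r^2 - 1.08*r + 0.1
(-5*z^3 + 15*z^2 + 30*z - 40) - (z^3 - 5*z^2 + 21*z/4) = -6*z^3 + 20*z^2 + 99*z/4 - 40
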